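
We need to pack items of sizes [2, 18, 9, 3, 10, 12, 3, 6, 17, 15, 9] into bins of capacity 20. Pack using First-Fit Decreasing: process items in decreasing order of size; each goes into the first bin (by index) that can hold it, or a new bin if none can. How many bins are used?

6 bins

Sorted descending: 18, 17, 15, 12, 10, 9, 9, 6, 3, 3, 2.
bin 1: place 18, 2 left
bin 2: place 17, 3 left
bin 3: place 15, 5 left
bin 4: place 12, 8 left
bin 5: place 10, 10 left
bin 5: place 9, 1 left
bin 6: place 9, 11 left
bin 4: place 6, 2 left
bin 2: place 3, 0 left
bin 3: place 3, 2 left
bin 1: place 2, 0 left
Final bins: [18,2] [17,3] [15,3] [12,6] [10,9] [9].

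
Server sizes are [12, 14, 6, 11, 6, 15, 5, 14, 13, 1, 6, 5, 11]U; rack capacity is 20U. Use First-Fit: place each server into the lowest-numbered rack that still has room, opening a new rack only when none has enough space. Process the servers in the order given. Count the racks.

rack 1: place 12U, 8U left
rack 2: place 14U, 6U left
rack 1: place 6U, 2U left
rack 3: place 11U, 9U left
rack 2: place 6U, 0U left
rack 4: place 15U, 5U left
rack 3: place 5U, 4U left
rack 5: place 14U, 6U left
rack 6: place 13U, 7U left
rack 1: place 1U, 1U left
rack 5: place 6U, 0U left
rack 4: place 5U, 0U left
rack 7: place 11U, 9U left

7 racks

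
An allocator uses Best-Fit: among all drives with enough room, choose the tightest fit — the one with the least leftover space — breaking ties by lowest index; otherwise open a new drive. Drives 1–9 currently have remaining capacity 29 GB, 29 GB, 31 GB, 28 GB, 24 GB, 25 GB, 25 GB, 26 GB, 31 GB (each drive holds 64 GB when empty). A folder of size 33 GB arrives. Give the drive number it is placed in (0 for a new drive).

No drive has ≥ 33 GB free, so a new drive is opened.

0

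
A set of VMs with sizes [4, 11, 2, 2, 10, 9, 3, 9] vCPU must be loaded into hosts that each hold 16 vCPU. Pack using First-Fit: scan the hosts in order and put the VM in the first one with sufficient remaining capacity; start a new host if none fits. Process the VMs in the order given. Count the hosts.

4

Put 4 vCPU in host 1; 12 vCPU remain.
Put 11 vCPU in host 1; 1 vCPU remain.
Put 2 vCPU in host 2; 14 vCPU remain.
Put 2 vCPU in host 2; 12 vCPU remain.
Put 10 vCPU in host 2; 2 vCPU remain.
Put 9 vCPU in host 3; 7 vCPU remain.
Put 3 vCPU in host 3; 4 vCPU remain.
Put 9 vCPU in host 4; 7 vCPU remain.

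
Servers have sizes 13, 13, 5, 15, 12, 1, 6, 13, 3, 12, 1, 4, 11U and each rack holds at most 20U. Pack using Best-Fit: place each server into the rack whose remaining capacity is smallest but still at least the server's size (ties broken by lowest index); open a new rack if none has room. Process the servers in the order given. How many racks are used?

7

rack 1: place 13U, 7U left
rack 2: place 13U, 7U left
rack 1: place 5U, 2U left
rack 3: place 15U, 5U left
rack 4: place 12U, 8U left
rack 1: place 1U, 1U left
rack 2: place 6U, 1U left
rack 5: place 13U, 7U left
rack 3: place 3U, 2U left
rack 6: place 12U, 8U left
rack 1: place 1U, 0U left
rack 5: place 4U, 3U left
rack 7: place 11U, 9U left
Final racks: [13,5,1,1] [13,6] [15,3] [12] [13,4] [12] [11].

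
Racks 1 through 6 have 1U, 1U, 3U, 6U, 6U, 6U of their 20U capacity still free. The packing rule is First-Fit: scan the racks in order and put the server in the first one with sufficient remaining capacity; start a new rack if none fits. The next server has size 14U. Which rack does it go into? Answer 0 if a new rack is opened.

No rack has ≥ 14U free, so a new rack is opened.

0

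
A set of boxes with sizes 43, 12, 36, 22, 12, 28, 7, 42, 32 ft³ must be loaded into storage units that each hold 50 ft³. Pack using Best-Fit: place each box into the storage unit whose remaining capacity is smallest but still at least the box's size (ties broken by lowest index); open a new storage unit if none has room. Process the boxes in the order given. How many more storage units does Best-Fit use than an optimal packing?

1

Best-Fit: [43,7] [12,36] [22,12] [28] [42] [32] → 6 storage units.
Total size 234 ft³; any packing needs at least ⌈234/50⌉ = 5 storage units.
An optimal packing achieves that bound: [43,7] [42] [36,12] [32,12] [28,22] → 5 storage units.
Excess: 6 − 5 = 1.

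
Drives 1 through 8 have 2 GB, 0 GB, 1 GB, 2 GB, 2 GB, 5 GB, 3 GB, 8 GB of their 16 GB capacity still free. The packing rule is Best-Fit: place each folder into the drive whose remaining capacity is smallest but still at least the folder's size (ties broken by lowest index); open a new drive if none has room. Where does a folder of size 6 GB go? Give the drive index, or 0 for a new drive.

Drives with room: drive 8 (8 GB).
Tightest fit is drive 8 with 8 GB free.

8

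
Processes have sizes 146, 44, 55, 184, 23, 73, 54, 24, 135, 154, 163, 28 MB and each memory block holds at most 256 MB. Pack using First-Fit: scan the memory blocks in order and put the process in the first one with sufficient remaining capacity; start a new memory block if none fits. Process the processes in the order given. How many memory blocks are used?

6

Put 146 MB in memory block 1; 110 MB remain.
Put 44 MB in memory block 1; 66 MB remain.
Put 55 MB in memory block 1; 11 MB remain.
Put 184 MB in memory block 2; 72 MB remain.
Put 23 MB in memory block 2; 49 MB remain.
Put 73 MB in memory block 3; 183 MB remain.
Put 54 MB in memory block 3; 129 MB remain.
Put 24 MB in memory block 2; 25 MB remain.
Put 135 MB in memory block 4; 121 MB remain.
Put 154 MB in memory block 5; 102 MB remain.
Put 163 MB in memory block 6; 93 MB remain.
Put 28 MB in memory block 3; 101 MB remain.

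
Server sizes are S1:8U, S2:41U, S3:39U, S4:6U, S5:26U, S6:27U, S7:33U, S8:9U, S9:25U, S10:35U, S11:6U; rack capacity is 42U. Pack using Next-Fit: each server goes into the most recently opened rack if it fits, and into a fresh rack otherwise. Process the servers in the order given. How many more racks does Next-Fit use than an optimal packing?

1

Next-Fit: [8] [41] [39] [6,26] [27] [33,9] [25] [35,6] → 8 racks.
Total size 255U; any packing needs at least ⌈255/42⌉ = 7 racks.
An optimal packing achieves that bound: [41] [39] [35,6] [33,9] [27,8,6] [26] [25] → 7 racks.
Excess: 8 − 7 = 1.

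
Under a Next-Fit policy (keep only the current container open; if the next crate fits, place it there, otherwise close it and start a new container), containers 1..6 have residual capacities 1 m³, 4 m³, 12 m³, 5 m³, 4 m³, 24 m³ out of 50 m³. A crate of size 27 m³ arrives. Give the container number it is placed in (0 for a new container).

Next-Fit only looks at container 6, which has 24 m³ free.
27 m³ does not fit, so a new container is opened.

0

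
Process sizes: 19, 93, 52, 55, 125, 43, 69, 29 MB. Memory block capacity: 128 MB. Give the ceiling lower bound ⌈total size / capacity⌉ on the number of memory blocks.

Total size = 19 + 93 + 52 + 55 + 125 + 43 + 69 + 29 = 485 MB.
⌈485 / 128⌉ = 4.

4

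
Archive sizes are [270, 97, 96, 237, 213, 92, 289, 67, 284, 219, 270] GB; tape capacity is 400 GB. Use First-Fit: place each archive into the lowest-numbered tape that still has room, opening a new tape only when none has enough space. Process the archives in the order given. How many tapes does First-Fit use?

7 tapes

Put 270 GB in tape 1; 130 GB remain.
Put 97 GB in tape 1; 33 GB remain.
Put 96 GB in tape 2; 304 GB remain.
Put 237 GB in tape 2; 67 GB remain.
Put 213 GB in tape 3; 187 GB remain.
Put 92 GB in tape 3; 95 GB remain.
Put 289 GB in tape 4; 111 GB remain.
Put 67 GB in tape 2; 0 GB remain.
Put 284 GB in tape 5; 116 GB remain.
Put 219 GB in tape 6; 181 GB remain.
Put 270 GB in tape 7; 130 GB remain.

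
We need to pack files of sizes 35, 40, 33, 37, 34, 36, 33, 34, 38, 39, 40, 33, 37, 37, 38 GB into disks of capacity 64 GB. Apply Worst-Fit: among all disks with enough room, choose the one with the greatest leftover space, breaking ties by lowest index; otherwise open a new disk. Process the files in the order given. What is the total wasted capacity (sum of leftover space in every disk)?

416

35 GB → disk 1 (remaining 29 GB)
40 GB → disk 2 (remaining 24 GB)
33 GB → disk 3 (remaining 31 GB)
37 GB → disk 4 (remaining 27 GB)
34 GB → disk 5 (remaining 30 GB)
36 GB → disk 6 (remaining 28 GB)
33 GB → disk 7 (remaining 31 GB)
34 GB → disk 8 (remaining 30 GB)
38 GB → disk 9 (remaining 26 GB)
39 GB → disk 10 (remaining 25 GB)
40 GB → disk 11 (remaining 24 GB)
33 GB → disk 12 (remaining 31 GB)
37 GB → disk 13 (remaining 27 GB)
37 GB → disk 14 (remaining 27 GB)
38 GB → disk 15 (remaining 26 GB)
15 disks × 64 GB = 960 GB; used 544 GB; unused 416 GB.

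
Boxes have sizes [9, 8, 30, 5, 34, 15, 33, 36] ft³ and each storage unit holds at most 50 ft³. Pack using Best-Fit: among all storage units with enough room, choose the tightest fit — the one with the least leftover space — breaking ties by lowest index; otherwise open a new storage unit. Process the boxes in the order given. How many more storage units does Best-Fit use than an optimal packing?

Best-Fit: [9,8,30] [5,34] [15,33] [36] → 4 storage units.
Total size 170 ft³; any packing needs at least ⌈170/50⌉ = 4 storage units.
So 4 is already optimal.

0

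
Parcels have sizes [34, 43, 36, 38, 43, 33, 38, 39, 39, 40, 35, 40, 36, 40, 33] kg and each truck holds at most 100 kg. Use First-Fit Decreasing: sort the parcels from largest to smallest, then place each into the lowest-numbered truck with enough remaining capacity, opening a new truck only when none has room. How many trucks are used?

7

Sorted descending: 43, 43, 40, 40, 40, 39, 39, 38, 38, 36, 36, 35, 34, 33, 33.
Put 43 kg in truck 1; 57 kg remain.
Put 43 kg in truck 1; 14 kg remain.
Put 40 kg in truck 2; 60 kg remain.
Put 40 kg in truck 2; 20 kg remain.
Put 40 kg in truck 3; 60 kg remain.
Put 39 kg in truck 3; 21 kg remain.
Put 39 kg in truck 4; 61 kg remain.
Put 38 kg in truck 4; 23 kg remain.
Put 38 kg in truck 5; 62 kg remain.
Put 36 kg in truck 5; 26 kg remain.
Put 36 kg in truck 6; 64 kg remain.
Put 35 kg in truck 6; 29 kg remain.
Put 34 kg in truck 7; 66 kg remain.
Put 33 kg in truck 7; 33 kg remain.
Put 33 kg in truck 7; 0 kg remain.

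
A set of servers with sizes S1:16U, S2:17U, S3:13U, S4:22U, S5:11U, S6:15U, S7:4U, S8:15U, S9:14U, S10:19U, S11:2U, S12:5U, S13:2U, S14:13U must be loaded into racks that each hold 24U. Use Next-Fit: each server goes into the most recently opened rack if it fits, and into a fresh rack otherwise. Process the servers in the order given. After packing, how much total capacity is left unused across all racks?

72

rack 1: place S1 (16U), 8U left
rack 2: place S2 (17U), 7U left
rack 3: place S3 (13U), 11U left
rack 4: place S4 (22U), 2U left
rack 5: place S5 (11U), 13U left
rack 6: place S6 (15U), 9U left
rack 6: place S7 (4U), 5U left
rack 7: place S8 (15U), 9U left
rack 8: place S9 (14U), 10U left
rack 9: place S10 (19U), 5U left
rack 9: place S11 (2U), 3U left
rack 10: place S12 (5U), 19U left
rack 10: place S13 (2U), 17U left
rack 10: place S14 (13U), 4U left
10 racks × 24U = 240U; used 168U; unused 72U.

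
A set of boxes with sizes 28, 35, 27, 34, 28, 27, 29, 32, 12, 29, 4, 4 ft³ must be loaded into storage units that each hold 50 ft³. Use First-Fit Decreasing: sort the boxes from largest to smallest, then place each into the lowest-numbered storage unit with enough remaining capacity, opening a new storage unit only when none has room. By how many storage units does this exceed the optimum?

First-Fit Decreasing: [35,12] [34,4,4] [32] [29] [29] [28] [28] [27] [27] → 9 storage units.
9 boxes exceed 25 ft³ (half the capacity), and no two of those can share a storage unit, so at least 9 storage units are needed.
So 9 is already optimal.

0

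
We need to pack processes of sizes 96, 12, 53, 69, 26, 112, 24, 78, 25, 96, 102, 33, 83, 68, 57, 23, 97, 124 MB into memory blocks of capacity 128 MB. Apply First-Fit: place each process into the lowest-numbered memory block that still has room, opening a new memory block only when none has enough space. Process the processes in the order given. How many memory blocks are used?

96 MB → memory block 1 (remaining 32 MB)
12 MB → memory block 1 (remaining 20 MB)
53 MB → memory block 2 (remaining 75 MB)
69 MB → memory block 2 (remaining 6 MB)
26 MB → memory block 3 (remaining 102 MB)
112 MB → memory block 4 (remaining 16 MB)
24 MB → memory block 3 (remaining 78 MB)
78 MB → memory block 3 (remaining 0 MB)
25 MB → memory block 5 (remaining 103 MB)
96 MB → memory block 5 (remaining 7 MB)
102 MB → memory block 6 (remaining 26 MB)
33 MB → memory block 7 (remaining 95 MB)
83 MB → memory block 7 (remaining 12 MB)
68 MB → memory block 8 (remaining 60 MB)
57 MB → memory block 8 (remaining 3 MB)
23 MB → memory block 6 (remaining 3 MB)
97 MB → memory block 9 (remaining 31 MB)
124 MB → memory block 10 (remaining 4 MB)

10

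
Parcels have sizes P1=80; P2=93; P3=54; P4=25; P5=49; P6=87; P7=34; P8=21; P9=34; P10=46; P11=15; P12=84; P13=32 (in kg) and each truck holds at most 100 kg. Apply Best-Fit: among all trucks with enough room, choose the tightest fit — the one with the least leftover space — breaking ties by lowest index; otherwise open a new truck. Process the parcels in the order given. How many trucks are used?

P1 (80 kg) → truck 1 (remaining 20 kg)
P2 (93 kg) → truck 2 (remaining 7 kg)
P3 (54 kg) → truck 3 (remaining 46 kg)
P4 (25 kg) → truck 3 (remaining 21 kg)
P5 (49 kg) → truck 4 (remaining 51 kg)
P6 (87 kg) → truck 5 (remaining 13 kg)
P7 (34 kg) → truck 4 (remaining 17 kg)
P8 (21 kg) → truck 3 (remaining 0 kg)
P9 (34 kg) → truck 6 (remaining 66 kg)
P10 (46 kg) → truck 6 (remaining 20 kg)
P11 (15 kg) → truck 4 (remaining 2 kg)
P12 (84 kg) → truck 7 (remaining 16 kg)
P13 (32 kg) → truck 8 (remaining 68 kg)
Final trucks: [80] [93] [54,25,21] [49,34,15] [87] [34,46] [84] [32].

8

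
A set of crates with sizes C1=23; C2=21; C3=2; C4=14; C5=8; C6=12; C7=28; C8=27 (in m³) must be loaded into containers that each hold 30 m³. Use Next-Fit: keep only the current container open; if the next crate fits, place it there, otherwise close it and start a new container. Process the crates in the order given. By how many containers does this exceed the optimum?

1

Next-Fit: [23] [21,2] [14,8] [12] [28] [27] → 6 containers.
Total size 135 m³; any packing needs at least ⌈135/30⌉ = 5 containers.
An optimal packing achieves that bound: [28,2] [27] [23] [21,8] [14,12] → 5 containers.
Excess: 6 − 5 = 1.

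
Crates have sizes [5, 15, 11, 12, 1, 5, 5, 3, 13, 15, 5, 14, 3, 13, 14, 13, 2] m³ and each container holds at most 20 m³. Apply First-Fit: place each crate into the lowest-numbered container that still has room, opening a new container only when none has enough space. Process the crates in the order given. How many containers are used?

container 1: place 5 m³, 15 m³ left
container 1: place 15 m³, 0 m³ left
container 2: place 11 m³, 9 m³ left
container 3: place 12 m³, 8 m³ left
container 2: place 1 m³, 8 m³ left
container 2: place 5 m³, 3 m³ left
container 3: place 5 m³, 3 m³ left
container 2: place 3 m³, 0 m³ left
container 4: place 13 m³, 7 m³ left
container 5: place 15 m³, 5 m³ left
container 4: place 5 m³, 2 m³ left
container 6: place 14 m³, 6 m³ left
container 3: place 3 m³, 0 m³ left
container 7: place 13 m³, 7 m³ left
container 8: place 14 m³, 6 m³ left
container 9: place 13 m³, 7 m³ left
container 4: place 2 m³, 0 m³ left
Final containers: [5,15] [11,1,5,3] [12,5,3] [13,5,2] [15] [14] [13] [14] [13].

9 containers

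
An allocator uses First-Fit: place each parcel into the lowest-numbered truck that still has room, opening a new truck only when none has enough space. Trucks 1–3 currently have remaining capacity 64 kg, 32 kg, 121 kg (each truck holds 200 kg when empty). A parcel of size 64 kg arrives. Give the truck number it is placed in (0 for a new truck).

1

Trucks with room: truck 1 (64 kg), truck 3 (121 kg).
The first with room is truck 1.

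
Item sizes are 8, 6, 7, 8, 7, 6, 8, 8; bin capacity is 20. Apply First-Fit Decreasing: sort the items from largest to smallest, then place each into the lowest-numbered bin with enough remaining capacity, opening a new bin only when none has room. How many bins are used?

Sorted descending: 8, 8, 8, 8, 7, 7, 6, 6.
Put 8 in bin 1; 12 remain.
Put 8 in bin 1; 4 remain.
Put 8 in bin 2; 12 remain.
Put 8 in bin 2; 4 remain.
Put 7 in bin 3; 13 remain.
Put 7 in bin 3; 6 remain.
Put 6 in bin 3; 0 remain.
Put 6 in bin 4; 14 remain.
Final bins: [8,8] [8,8] [7,7,6] [6].

4 bins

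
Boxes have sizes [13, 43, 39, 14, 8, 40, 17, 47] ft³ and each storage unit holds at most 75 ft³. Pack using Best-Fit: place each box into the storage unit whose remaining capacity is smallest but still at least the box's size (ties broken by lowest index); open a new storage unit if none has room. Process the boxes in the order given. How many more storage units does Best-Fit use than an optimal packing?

Best-Fit: [13,43,14] [39,8,17] [40] [47] → 4 storage units.
4 boxes exceed 37.5 ft³ (half the capacity), and no two of those can share a storage unit, so at least 4 storage units are needed.
So 4 is already optimal.

0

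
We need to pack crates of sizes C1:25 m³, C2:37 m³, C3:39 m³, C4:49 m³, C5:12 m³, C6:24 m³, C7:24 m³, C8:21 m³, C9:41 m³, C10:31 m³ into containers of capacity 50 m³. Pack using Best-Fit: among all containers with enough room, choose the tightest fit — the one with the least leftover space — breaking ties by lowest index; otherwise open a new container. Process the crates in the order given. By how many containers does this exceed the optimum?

0

Best-Fit: [25,24] [37,12] [39] [49] [24,21] [41] [31] → 7 containers.
Total size 303 m³; any packing needs at least ⌈303/50⌉ = 7 containers.
So 7 is already optimal.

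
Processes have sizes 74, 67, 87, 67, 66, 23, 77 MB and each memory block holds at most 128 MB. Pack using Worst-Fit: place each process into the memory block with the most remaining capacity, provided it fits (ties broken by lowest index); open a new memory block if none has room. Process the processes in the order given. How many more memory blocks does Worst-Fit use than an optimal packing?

0

Worst-Fit: [74] [67] [87] [67] [66,23] [77] → 6 memory blocks.
6 processes exceed 64 MB (half the capacity), and no two of those can share a memory block, so at least 6 memory blocks are needed.
So 6 is already optimal.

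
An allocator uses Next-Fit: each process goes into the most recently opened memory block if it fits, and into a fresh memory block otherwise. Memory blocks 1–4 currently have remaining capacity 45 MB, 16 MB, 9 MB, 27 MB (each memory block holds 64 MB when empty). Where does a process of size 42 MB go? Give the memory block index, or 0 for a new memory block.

Next-Fit only looks at memory block 4, which has 27 MB free.
42 MB does not fit, so a new memory block is opened.

0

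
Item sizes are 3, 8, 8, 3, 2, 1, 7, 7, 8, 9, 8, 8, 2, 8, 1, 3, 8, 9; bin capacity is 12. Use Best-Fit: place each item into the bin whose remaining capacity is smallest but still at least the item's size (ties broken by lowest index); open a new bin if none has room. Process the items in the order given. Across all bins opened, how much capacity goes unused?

Put 3 in bin 1; 9 remain.
Put 8 in bin 1; 1 remain.
Put 8 in bin 2; 4 remain.
Put 3 in bin 2; 1 remain.
Put 2 in bin 3; 10 remain.
Put 1 in bin 1; 0 remain.
Put 7 in bin 3; 3 remain.
Put 7 in bin 4; 5 remain.
Put 8 in bin 5; 4 remain.
Put 9 in bin 6; 3 remain.
Put 8 in bin 7; 4 remain.
Put 8 in bin 8; 4 remain.
Put 2 in bin 3; 1 remain.
Put 8 in bin 9; 4 remain.
Put 1 in bin 2; 0 remain.
Put 3 in bin 6; 0 remain.
Put 8 in bin 10; 4 remain.
Put 9 in bin 11; 3 remain.
11 bins × 12 = 132; used 103; unused 29.

29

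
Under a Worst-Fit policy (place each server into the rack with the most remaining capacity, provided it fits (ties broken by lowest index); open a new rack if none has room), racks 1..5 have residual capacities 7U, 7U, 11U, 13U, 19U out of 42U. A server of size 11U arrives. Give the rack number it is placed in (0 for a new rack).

5

Racks with room: rack 3 (11U), rack 4 (13U), rack 5 (19U).
Most room is rack 5 with 19U free.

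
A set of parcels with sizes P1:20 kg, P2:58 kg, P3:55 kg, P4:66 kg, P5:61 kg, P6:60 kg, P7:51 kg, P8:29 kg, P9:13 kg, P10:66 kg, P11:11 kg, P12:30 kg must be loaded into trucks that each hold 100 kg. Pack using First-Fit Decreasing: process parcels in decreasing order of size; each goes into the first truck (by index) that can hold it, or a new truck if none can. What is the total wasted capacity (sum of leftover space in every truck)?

Sorted descending: 66, 66, 61, 60, 58, 55, 51, 30, 29, 20, 13, 11.
Put 66 kg in truck 1; 34 kg remain.
Put 66 kg in truck 2; 34 kg remain.
Put 61 kg in truck 3; 39 kg remain.
Put 60 kg in truck 4; 40 kg remain.
Put 58 kg in truck 5; 42 kg remain.
Put 55 kg in truck 6; 45 kg remain.
Put 51 kg in truck 7; 49 kg remain.
Put 30 kg in truck 1; 4 kg remain.
Put 29 kg in truck 2; 5 kg remain.
Put 20 kg in truck 3; 19 kg remain.
Put 13 kg in truck 3; 6 kg remain.
Put 11 kg in truck 4; 29 kg remain.
7 trucks × 100 kg = 700 kg; used 520 kg; unused 180 kg.

180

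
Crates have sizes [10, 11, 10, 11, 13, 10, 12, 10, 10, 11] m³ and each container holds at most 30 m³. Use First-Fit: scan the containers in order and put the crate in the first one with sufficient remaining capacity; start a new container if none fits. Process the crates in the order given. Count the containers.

10 m³ → container 1 (remaining 20 m³)
11 m³ → container 1 (remaining 9 m³)
10 m³ → container 2 (remaining 20 m³)
11 m³ → container 2 (remaining 9 m³)
13 m³ → container 3 (remaining 17 m³)
10 m³ → container 3 (remaining 7 m³)
12 m³ → container 4 (remaining 18 m³)
10 m³ → container 4 (remaining 8 m³)
10 m³ → container 5 (remaining 20 m³)
11 m³ → container 5 (remaining 9 m³)

5 containers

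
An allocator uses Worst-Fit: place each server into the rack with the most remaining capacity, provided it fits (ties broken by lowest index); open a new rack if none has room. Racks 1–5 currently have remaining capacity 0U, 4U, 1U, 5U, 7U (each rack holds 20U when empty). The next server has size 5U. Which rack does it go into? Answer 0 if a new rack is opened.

Racks with room: rack 4 (5U), rack 5 (7U).
Most room is rack 5 with 7U free.

5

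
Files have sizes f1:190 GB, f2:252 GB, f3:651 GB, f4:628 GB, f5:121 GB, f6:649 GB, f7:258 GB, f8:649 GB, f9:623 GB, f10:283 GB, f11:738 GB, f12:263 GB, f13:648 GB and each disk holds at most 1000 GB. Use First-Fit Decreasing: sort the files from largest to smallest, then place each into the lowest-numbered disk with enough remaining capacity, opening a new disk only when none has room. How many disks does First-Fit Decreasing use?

7

Sorted descending: 738, 651, 649, 649, 648, 628, 623, 283, 263, 258, 252, 190, 121.
disk 1: place 738 GB, 262 GB left
disk 2: place 651 GB, 349 GB left
disk 3: place 649 GB, 351 GB left
disk 4: place 649 GB, 351 GB left
disk 5: place 648 GB, 352 GB left
disk 6: place 628 GB, 372 GB left
disk 7: place 623 GB, 377 GB left
disk 2: place 283 GB, 66 GB left
disk 3: place 263 GB, 88 GB left
disk 1: place 258 GB, 4 GB left
disk 4: place 252 GB, 99 GB left
disk 5: place 190 GB, 162 GB left
disk 5: place 121 GB, 41 GB left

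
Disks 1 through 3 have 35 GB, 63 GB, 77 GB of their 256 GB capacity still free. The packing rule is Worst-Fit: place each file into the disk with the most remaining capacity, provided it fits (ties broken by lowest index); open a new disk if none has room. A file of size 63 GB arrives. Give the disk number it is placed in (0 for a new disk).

3

Disks with room: disk 2 (63 GB), disk 3 (77 GB).
Most room is disk 3 with 77 GB free.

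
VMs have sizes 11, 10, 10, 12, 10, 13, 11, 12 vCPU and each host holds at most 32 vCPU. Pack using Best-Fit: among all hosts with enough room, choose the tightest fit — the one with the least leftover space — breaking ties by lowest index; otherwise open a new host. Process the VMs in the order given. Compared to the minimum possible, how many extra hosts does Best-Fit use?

1

Best-Fit: [11,10,10] [12,10] [13,11] [12] → 4 hosts.
Total size 89 vCPU; any packing needs at least ⌈89/32⌉ = 3 hosts.
An optimal packing achieves that bound: [13,12] [12,10,10] [11,11,10] → 3 hosts.
Excess: 4 − 3 = 1.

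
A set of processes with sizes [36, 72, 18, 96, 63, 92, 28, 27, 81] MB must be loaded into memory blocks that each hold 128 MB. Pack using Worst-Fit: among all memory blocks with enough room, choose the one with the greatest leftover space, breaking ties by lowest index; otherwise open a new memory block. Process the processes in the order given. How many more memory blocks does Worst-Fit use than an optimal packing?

Worst-Fit: [36,72,18] [96] [63,28,27] [92] [81] → 5 memory blocks.
Total size 513 MB; any packing needs at least ⌈513/128⌉ = 5 memory blocks.
So 5 is already optimal.

0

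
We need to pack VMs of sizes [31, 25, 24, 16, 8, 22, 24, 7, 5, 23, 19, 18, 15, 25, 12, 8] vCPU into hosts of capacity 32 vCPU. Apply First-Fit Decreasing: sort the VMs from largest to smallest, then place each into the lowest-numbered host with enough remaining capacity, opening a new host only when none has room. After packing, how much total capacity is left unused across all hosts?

Sorted descending: 31, 25, 25, 24, 24, 23, 22, 19, 18, 16, 15, 12, 8, 8, 7, 5.
host 1: place 31 vCPU, 1 vCPU left
host 2: place 25 vCPU, 7 vCPU left
host 3: place 25 vCPU, 7 vCPU left
host 4: place 24 vCPU, 8 vCPU left
host 5: place 24 vCPU, 8 vCPU left
host 6: place 23 vCPU, 9 vCPU left
host 7: place 22 vCPU, 10 vCPU left
host 8: place 19 vCPU, 13 vCPU left
host 9: place 18 vCPU, 14 vCPU left
host 10: place 16 vCPU, 16 vCPU left
host 10: place 15 vCPU, 1 vCPU left
host 8: place 12 vCPU, 1 vCPU left
host 4: place 8 vCPU, 0 vCPU left
host 5: place 8 vCPU, 0 vCPU left
host 2: place 7 vCPU, 0 vCPU left
host 3: place 5 vCPU, 2 vCPU left
10 hosts × 32 vCPU = 320 vCPU; used 282 vCPU; unused 38 vCPU.

38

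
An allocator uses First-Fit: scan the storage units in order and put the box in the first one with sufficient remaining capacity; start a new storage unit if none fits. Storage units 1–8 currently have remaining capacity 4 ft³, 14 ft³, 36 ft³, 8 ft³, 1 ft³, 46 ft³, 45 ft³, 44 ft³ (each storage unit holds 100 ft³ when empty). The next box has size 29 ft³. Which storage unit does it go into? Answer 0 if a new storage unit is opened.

3

Storage units with room: storage unit 3 (36 ft³), storage unit 6 (46 ft³), storage unit 7 (45 ft³), storage unit 8 (44 ft³).
The first with room is storage unit 3.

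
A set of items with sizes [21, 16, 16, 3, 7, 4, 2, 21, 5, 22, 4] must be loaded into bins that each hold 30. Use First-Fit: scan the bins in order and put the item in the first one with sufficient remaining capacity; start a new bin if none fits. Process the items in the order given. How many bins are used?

Put 21 in bin 1; 9 remain.
Put 16 in bin 2; 14 remain.
Put 16 in bin 3; 14 remain.
Put 3 in bin 1; 6 remain.
Put 7 in bin 2; 7 remain.
Put 4 in bin 1; 2 remain.
Put 2 in bin 1; 0 remain.
Put 21 in bin 4; 9 remain.
Put 5 in bin 2; 2 remain.
Put 22 in bin 5; 8 remain.
Put 4 in bin 3; 10 remain.
Final bins: [21,3,4,2] [16,7,5] [16,4] [21] [22].

5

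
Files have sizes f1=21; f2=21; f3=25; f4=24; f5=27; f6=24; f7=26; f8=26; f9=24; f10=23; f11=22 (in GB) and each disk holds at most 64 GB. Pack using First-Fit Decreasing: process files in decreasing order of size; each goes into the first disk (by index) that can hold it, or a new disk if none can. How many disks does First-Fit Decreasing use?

Sorted descending: 27, 26, 26, 25, 24, 24, 24, 23, 22, 21, 21.
27 GB → disk 1 (remaining 37 GB)
26 GB → disk 1 (remaining 11 GB)
26 GB → disk 2 (remaining 38 GB)
25 GB → disk 2 (remaining 13 GB)
24 GB → disk 3 (remaining 40 GB)
24 GB → disk 3 (remaining 16 GB)
24 GB → disk 4 (remaining 40 GB)
23 GB → disk 4 (remaining 17 GB)
22 GB → disk 5 (remaining 42 GB)
21 GB → disk 5 (remaining 21 GB)
21 GB → disk 5 (remaining 0 GB)

5 disks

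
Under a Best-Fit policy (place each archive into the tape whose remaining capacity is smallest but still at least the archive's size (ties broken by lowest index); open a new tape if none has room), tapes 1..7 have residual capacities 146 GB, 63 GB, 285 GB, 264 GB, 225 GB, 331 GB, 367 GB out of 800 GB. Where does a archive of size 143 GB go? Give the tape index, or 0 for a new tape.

1

Tapes with room: tape 1 (146 GB), tape 3 (285 GB), tape 4 (264 GB), tape 5 (225 GB), tape 6 (331 GB), tape 7 (367 GB).
Tightest fit is tape 1 with 146 GB free.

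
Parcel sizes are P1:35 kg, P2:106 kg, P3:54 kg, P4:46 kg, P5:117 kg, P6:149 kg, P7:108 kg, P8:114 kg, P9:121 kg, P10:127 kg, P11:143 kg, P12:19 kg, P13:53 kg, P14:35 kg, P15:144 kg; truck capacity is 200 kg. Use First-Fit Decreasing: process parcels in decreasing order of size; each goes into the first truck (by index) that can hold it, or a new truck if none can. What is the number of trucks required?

9 trucks

Sorted descending: 149, 144, 143, 127, 121, 117, 114, 108, 106, 54, 53, 46, 35, 35, 19.
truck 1: place 149 kg, 51 kg left
truck 2: place 144 kg, 56 kg left
truck 3: place 143 kg, 57 kg left
truck 4: place 127 kg, 73 kg left
truck 5: place 121 kg, 79 kg left
truck 6: place 117 kg, 83 kg left
truck 7: place 114 kg, 86 kg left
truck 8: place 108 kg, 92 kg left
truck 9: place 106 kg, 94 kg left
truck 2: place 54 kg, 2 kg left
truck 3: place 53 kg, 4 kg left
truck 1: place 46 kg, 5 kg left
truck 4: place 35 kg, 38 kg left
truck 4: place 35 kg, 3 kg left
truck 5: place 19 kg, 60 kg left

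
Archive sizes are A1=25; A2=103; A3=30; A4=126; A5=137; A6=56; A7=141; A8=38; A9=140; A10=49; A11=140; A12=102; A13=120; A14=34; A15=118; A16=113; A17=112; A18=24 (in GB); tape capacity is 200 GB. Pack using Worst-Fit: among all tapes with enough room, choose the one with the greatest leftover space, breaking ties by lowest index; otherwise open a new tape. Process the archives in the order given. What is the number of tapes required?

11

tape 1: place A1 (25 GB), 175 GB left
tape 1: place A2 (103 GB), 72 GB left
tape 1: place A3 (30 GB), 42 GB left
tape 2: place A4 (126 GB), 74 GB left
tape 3: place A5 (137 GB), 63 GB left
tape 2: place A6 (56 GB), 18 GB left
tape 4: place A7 (141 GB), 59 GB left
tape 3: place A8 (38 GB), 25 GB left
tape 5: place A9 (140 GB), 60 GB left
tape 5: place A10 (49 GB), 11 GB left
tape 6: place A11 (140 GB), 60 GB left
tape 7: place A12 (102 GB), 98 GB left
tape 8: place A13 (120 GB), 80 GB left
tape 7: place A14 (34 GB), 64 GB left
tape 9: place A15 (118 GB), 82 GB left
tape 10: place A16 (113 GB), 87 GB left
tape 11: place A17 (112 GB), 88 GB left
tape 11: place A18 (24 GB), 64 GB left
Final tapes: [25,103,30] [126,56] [137,38] [141] [140,49] [140] [102,34] [120] [118] [113] [112,24].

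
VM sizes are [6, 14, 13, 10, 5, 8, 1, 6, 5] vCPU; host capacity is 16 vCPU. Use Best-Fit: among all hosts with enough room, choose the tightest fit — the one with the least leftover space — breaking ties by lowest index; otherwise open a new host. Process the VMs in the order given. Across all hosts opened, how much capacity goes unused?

6 vCPU → host 1 (remaining 10 vCPU)
14 vCPU → host 2 (remaining 2 vCPU)
13 vCPU → host 3 (remaining 3 vCPU)
10 vCPU → host 1 (remaining 0 vCPU)
5 vCPU → host 4 (remaining 11 vCPU)
8 vCPU → host 4 (remaining 3 vCPU)
1 vCPU → host 2 (remaining 1 vCPU)
6 vCPU → host 5 (remaining 10 vCPU)
5 vCPU → host 5 (remaining 5 vCPU)
5 hosts × 16 vCPU = 80 vCPU; used 68 vCPU; unused 12 vCPU.

12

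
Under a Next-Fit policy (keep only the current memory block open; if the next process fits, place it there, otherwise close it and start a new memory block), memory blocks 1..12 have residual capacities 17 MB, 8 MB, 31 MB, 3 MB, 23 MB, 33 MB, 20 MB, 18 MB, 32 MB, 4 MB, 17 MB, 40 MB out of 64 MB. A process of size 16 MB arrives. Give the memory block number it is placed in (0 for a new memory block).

12

Next-Fit only looks at memory block 12, which has 40 MB free.
16 MB fits there.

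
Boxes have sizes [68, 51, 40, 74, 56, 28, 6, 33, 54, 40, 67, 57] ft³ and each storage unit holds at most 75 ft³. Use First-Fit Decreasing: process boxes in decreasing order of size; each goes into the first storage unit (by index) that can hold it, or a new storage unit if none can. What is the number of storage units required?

Sorted descending: 74, 68, 67, 57, 56, 54, 51, 40, 40, 33, 28, 6.
74 ft³ → storage unit 1 (remaining 1 ft³)
68 ft³ → storage unit 2 (remaining 7 ft³)
67 ft³ → storage unit 3 (remaining 8 ft³)
57 ft³ → storage unit 4 (remaining 18 ft³)
56 ft³ → storage unit 5 (remaining 19 ft³)
54 ft³ → storage unit 6 (remaining 21 ft³)
51 ft³ → storage unit 7 (remaining 24 ft³)
40 ft³ → storage unit 8 (remaining 35 ft³)
40 ft³ → storage unit 9 (remaining 35 ft³)
33 ft³ → storage unit 8 (remaining 2 ft³)
28 ft³ → storage unit 9 (remaining 7 ft³)
6 ft³ → storage unit 2 (remaining 1 ft³)
Final storage units: [74] [68,6] [67] [57] [56] [54] [51] [40,33] [40,28].

9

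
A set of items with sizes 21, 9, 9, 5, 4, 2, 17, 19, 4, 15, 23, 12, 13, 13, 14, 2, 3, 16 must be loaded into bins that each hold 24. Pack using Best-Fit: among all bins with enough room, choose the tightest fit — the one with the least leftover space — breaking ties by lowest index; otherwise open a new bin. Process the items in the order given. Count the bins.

Put 21 in bin 1; 3 remain.
Put 9 in bin 2; 15 remain.
Put 9 in bin 2; 6 remain.
Put 5 in bin 2; 1 remain.
Put 4 in bin 3; 20 remain.
Put 2 in bin 1; 1 remain.
Put 17 in bin 3; 3 remain.
Put 19 in bin 4; 5 remain.
Put 4 in bin 4; 1 remain.
Put 15 in bin 5; 9 remain.
Put 23 in bin 6; 1 remain.
Put 12 in bin 7; 12 remain.
Put 13 in bin 8; 11 remain.
Put 13 in bin 9; 11 remain.
Put 14 in bin 10; 10 remain.
Put 2 in bin 3; 1 remain.
Put 3 in bin 5; 6 remain.
Put 16 in bin 11; 8 remain.

11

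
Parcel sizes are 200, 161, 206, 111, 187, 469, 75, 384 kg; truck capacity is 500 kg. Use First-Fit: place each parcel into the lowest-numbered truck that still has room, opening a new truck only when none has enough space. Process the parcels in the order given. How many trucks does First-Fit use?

4 trucks

truck 1: place 200 kg, 300 kg left
truck 1: place 161 kg, 139 kg left
truck 2: place 206 kg, 294 kg left
truck 1: place 111 kg, 28 kg left
truck 2: place 187 kg, 107 kg left
truck 3: place 469 kg, 31 kg left
truck 2: place 75 kg, 32 kg left
truck 4: place 384 kg, 116 kg left
Final trucks: [200,161,111] [206,187,75] [469] [384].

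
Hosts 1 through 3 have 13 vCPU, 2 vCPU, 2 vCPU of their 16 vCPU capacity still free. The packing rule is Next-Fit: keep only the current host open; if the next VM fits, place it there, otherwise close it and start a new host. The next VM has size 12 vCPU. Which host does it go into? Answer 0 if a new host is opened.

Next-Fit only looks at host 3, which has 2 vCPU free.
12 vCPU does not fit, so a new host is opened.

0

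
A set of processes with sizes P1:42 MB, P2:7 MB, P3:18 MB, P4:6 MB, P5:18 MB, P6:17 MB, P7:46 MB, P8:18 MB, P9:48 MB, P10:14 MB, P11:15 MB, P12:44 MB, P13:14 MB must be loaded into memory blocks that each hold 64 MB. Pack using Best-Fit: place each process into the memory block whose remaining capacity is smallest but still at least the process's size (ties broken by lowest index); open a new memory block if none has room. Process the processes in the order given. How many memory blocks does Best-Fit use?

6

Put P1 (42 MB) in memory block 1; 22 MB remain.
Put P2 (7 MB) in memory block 1; 15 MB remain.
Put P3 (18 MB) in memory block 2; 46 MB remain.
Put P4 (6 MB) in memory block 1; 9 MB remain.
Put P5 (18 MB) in memory block 2; 28 MB remain.
Put P6 (17 MB) in memory block 2; 11 MB remain.
Put P7 (46 MB) in memory block 3; 18 MB remain.
Put P8 (18 MB) in memory block 3; 0 MB remain.
Put P9 (48 MB) in memory block 4; 16 MB remain.
Put P10 (14 MB) in memory block 4; 2 MB remain.
Put P11 (15 MB) in memory block 5; 49 MB remain.
Put P12 (44 MB) in memory block 5; 5 MB remain.
Put P13 (14 MB) in memory block 6; 50 MB remain.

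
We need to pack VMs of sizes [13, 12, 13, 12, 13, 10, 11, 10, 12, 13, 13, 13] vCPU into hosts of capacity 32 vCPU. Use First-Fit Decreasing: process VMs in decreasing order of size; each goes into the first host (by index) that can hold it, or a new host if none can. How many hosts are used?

6 hosts

Sorted descending: 13, 13, 13, 13, 13, 13, 12, 12, 12, 11, 10, 10.
host 1: place 13 vCPU, 19 vCPU left
host 1: place 13 vCPU, 6 vCPU left
host 2: place 13 vCPU, 19 vCPU left
host 2: place 13 vCPU, 6 vCPU left
host 3: place 13 vCPU, 19 vCPU left
host 3: place 13 vCPU, 6 vCPU left
host 4: place 12 vCPU, 20 vCPU left
host 4: place 12 vCPU, 8 vCPU left
host 5: place 12 vCPU, 20 vCPU left
host 5: place 11 vCPU, 9 vCPU left
host 6: place 10 vCPU, 22 vCPU left
host 6: place 10 vCPU, 12 vCPU left
Final hosts: [13,13] [13,13] [13,13] [12,12] [12,11] [10,10].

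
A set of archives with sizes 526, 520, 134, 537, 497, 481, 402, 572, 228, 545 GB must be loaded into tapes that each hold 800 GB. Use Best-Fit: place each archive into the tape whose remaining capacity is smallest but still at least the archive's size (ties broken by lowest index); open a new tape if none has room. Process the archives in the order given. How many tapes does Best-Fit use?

8

Put 526 GB in tape 1; 274 GB remain.
Put 520 GB in tape 2; 280 GB remain.
Put 134 GB in tape 1; 140 GB remain.
Put 537 GB in tape 3; 263 GB remain.
Put 497 GB in tape 4; 303 GB remain.
Put 481 GB in tape 5; 319 GB remain.
Put 402 GB in tape 6; 398 GB remain.
Put 572 GB in tape 7; 228 GB remain.
Put 228 GB in tape 7; 0 GB remain.
Put 545 GB in tape 8; 255 GB remain.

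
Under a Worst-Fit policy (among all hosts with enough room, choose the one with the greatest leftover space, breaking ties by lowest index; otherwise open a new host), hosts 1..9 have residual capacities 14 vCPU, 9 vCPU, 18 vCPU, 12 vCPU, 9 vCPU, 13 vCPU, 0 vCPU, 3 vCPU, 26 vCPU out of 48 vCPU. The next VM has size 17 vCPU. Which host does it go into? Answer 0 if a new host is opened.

9

Hosts with room: host 3 (18 vCPU), host 9 (26 vCPU).
Most room is host 9 with 26 vCPU free.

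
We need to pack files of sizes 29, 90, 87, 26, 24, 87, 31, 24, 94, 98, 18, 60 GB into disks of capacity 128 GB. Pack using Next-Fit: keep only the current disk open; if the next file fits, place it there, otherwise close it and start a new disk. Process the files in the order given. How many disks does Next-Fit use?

7

disk 1: place 29 GB, 99 GB left
disk 1: place 90 GB, 9 GB left
disk 2: place 87 GB, 41 GB left
disk 2: place 26 GB, 15 GB left
disk 3: place 24 GB, 104 GB left
disk 3: place 87 GB, 17 GB left
disk 4: place 31 GB, 97 GB left
disk 4: place 24 GB, 73 GB left
disk 5: place 94 GB, 34 GB left
disk 6: place 98 GB, 30 GB left
disk 6: place 18 GB, 12 GB left
disk 7: place 60 GB, 68 GB left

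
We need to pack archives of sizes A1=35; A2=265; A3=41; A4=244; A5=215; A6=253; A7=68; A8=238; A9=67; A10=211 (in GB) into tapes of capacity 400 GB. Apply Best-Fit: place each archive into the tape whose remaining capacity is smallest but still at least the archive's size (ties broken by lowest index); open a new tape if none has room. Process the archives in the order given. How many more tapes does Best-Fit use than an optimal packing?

Best-Fit: [35,265,41] [244] [215] [253,68,67] [238] [211] → 6 tapes.
6 archives exceed 200 GB (half the capacity), and no two of those can share a tape, so at least 6 tapes are needed.
So 6 is already optimal.

0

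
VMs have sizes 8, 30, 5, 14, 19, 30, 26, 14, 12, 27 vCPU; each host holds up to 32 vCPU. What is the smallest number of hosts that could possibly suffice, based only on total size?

6 hosts

Total size = 8 + 30 + 5 + 14 + 19 + 30 + 26 + 14 + 12 + 27 = 185 vCPU.
⌈185 / 32⌉ = 6.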